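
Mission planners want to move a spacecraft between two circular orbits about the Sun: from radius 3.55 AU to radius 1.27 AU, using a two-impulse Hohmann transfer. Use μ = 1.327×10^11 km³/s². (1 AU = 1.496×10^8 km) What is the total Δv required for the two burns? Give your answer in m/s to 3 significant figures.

Δv = 9980 m/s

In km: r₁ = 3.55 × 1.496×10^8 = 5.3108×10^8 km; r₂ = 1.27 × 1.496×10^8 = 1.89992×10^8 km.
Semi-major axis of the transfer orbit: a_t = (5.3108×10^8 + 1.89992×10^8)/2 = 3.60536×10^8 km.
At r₁ the circular-orbit speed is v₁ = √(μ/r₁) = 15.8072 km/s.
On the transfer ellipse at r₁, vis-viva equation gives v_a = √[μ(2/r₁ − 1/a_t)] = 11.4749 km/s.
First burn Δv₁ = |v_a − v₁| = 4.3323 km/s.
At r₂, v₂ = √(μ/r₂) = 26.4282 km/s.
Transfer-orbit speed at r₂: v_p = √[μ(2/r₂ − 1/a_t)] = 32.0755 km/s.
Second burn Δv₂ = |v₂ − v_p| = 5.6473 km/s.
Total Δv = Δv₁ + Δv₂ = 9.980 km/s.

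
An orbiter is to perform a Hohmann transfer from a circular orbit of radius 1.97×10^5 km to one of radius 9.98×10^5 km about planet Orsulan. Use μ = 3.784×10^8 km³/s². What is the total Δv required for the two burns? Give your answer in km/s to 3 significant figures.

Δv = 21.1 km/s

Transfer-ellipse semi-major axis a_t = (r₁ + r₂)/2 = (1.970×10^5 + 9.980×10^5)/2 = 5.975×10^5 km.
Circular speed at r₁: v₁ = √(μ/r₁) = √(3.784×10^8/1.970×10^5) = 43.827 km/s.
On the transfer ellipse at r₁, vis-viva gives v_p = √[μ(2/r₁ − 1/a_t)] = 56.642 km/s.
First burn Δv₁ = |v_p − v₁| = 12.815 km/s.
At r₂, v₂ = √(μ/r₂) = 19.471988 km/s.
Transfer-orbit speed at r₂: v_a = √[μ(2/r₂ − 1/a_t)] = 11.180840 km/s.
Second burn Δv₂ = |v₂ − v_a| = 8.2911 km/s.
Δv = Δv₁ + Δv₂ = 12.815 + 8.2911 = 21.11 km/s.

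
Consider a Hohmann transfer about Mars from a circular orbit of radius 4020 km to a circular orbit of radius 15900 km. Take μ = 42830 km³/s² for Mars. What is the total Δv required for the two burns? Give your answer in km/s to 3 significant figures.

Δv = 1.46 km/s

The Hohmann ellipse has a_t = (r₁ + r₂)/2 = 9960 km.
At r₁ the circular-orbit speed is v₁ = √(μ/r₁) = 3.264 km/s.
On the transfer ellipse at r₁, vis-viva equation gives v_p = √[μ(2/r₁ − 1/a_t)] = 4.124 km/s.
First burn Δv₁ = |v_p − v₁| = 0.8600 km/s.
Circular speed at r₂: v₂ = √(μ/r₂) = 1.6413 km/s.
Transfer-orbit speed at r₂: v_a = √[μ(2/r₂ − 1/a_t)] = 1.0427 km/s.
Second burn Δv₂ = |v₂ − v_a| = 0.5986 km/s.
Total Δv = Δv₁ + Δv₂ = 1.459 km/s.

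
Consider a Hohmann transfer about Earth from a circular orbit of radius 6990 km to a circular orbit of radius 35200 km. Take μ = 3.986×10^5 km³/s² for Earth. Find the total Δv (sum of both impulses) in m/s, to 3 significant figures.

Transfer-ellipse semi-major axis a_t = (r₁ + r₂)/2 = (6990 + 35200)/2 = 21095 km.
At r₁ the circular-orbit speed is v₁ = √(μ/r₁) = 7.5514 km/s.
On the transfer ellipse at r₁, vis-viva gives v_p = √[μ(2/r₁ − 1/a_t)] = 9.7546 km/s.
First burn Δv₁ = |v_p − v₁| = 2.203 km/s.
Circular speed at r₂: v₂ = √(μ/r₂) = 3.365 km/s.
Transfer-orbit speed at r₂: v_a = √[μ(2/r₂ − 1/a_t)] = 1.937 km/s.
Second burn Δv₂ = |v₂ − v_a| = 1.428 km/s.
Total Δv = Δv₁ + Δv₂ = 3.631 km/s.

Δv = 3630 m/s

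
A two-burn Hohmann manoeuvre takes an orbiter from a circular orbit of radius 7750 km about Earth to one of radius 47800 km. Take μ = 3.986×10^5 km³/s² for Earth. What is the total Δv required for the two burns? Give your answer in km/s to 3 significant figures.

Δv = 3.60 km/s

Transfer-ellipse semi-major axis a_t = (r₁ + r₂)/2 = (7750 + 47800)/2 = 27775 km.
Circular speed at r₁: v₁ = √(μ/r₁) = √(3.986×10^5/7750) = 7.1716 km/s.
Transfer-orbit speed at r₁ (vis-viva): v_p = √[μ(2/r₁ − 1/a_t)] = 9.4082 km/s.
First burn Δv₁ = |v_p − v₁| = 2.237 km/s.
Circular speed at r₂: v₂ = √(μ/r₂) = 2.8877 km/s.
Transfer-orbit speed at r₂: v_a = √[μ(2/r₂ − 1/a_t)] = 1.5254 km/s.
Second burn Δv₂ = |v₂ − v_a| = 1.362 km/s.
Δv = Δv₁ + Δv₂ = 2.237 + 1.362 = 3.599 km/s.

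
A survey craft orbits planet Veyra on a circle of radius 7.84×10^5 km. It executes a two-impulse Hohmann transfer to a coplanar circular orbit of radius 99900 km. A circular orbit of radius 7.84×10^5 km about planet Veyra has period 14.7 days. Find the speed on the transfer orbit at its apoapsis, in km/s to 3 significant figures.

From Kepler's third law T² = 4π²r³/μ at r = 7.84×10^5 km, T = 14.7 days = 14.7 × 86400 s = 1.27008×10^6 s: μ = 4π²r³/T² = 1.17936×10^7 km³/s².
Semi-major axis of the transfer orbit: a_t = (7.840×10^5 + 99900)/2 = 4.4195×10^5 km.
At apoapsis, r = 7.840×10^5 km.
Vis-viva: v = √[μ(2/r − 1/a_t)] = √[1.17936×10^7 × (2/7.840×10^5 − 1/4.4195×10^5)] = 1.844 km/s.

v = 1.84 km/s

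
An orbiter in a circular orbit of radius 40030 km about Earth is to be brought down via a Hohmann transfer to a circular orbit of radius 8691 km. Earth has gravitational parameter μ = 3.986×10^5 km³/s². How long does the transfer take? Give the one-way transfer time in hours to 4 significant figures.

t = 5.255 hours

The Hohmann ellipse has a_t = (r₁ + r₂)/2 = 24360.5 km.
Half the transfer-orbit period gives t = π√(a_t³/μ) = 18919.5 s.
Converting: 18919.5 s ÷ 3600 s/hour = 5.255 hours.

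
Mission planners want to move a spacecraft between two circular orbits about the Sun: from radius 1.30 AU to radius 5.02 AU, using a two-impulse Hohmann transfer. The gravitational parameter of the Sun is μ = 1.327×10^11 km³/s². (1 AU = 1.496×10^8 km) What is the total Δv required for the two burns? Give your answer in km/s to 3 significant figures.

Δv = 11.6 km/s

In km: r₁ = 1.30 × 1.496×10^8 = 1.9448×10^8 km; r₂ = 5.02 × 1.496×10^8 = 7.50992×10^8 km.
The Hohmann ellipse has a_t = (r₁ + r₂)/2 = 4.72736×10^8 km.
Circular speed at r₁: v₁ = √(μ/r₁) = √(1.327×10^11/1.9448×10^8) = 26.1215 km/s.
Transfer-orbit speed at r₁ (vis-viva equation): v_p = √[μ(2/r₁ − 1/a_t)] = 32.9235 km/s.
First burn Δv₁ = |v_p − v₁| = 6.802 km/s.
Circular speed at r₂: v₂ = √(μ/r₂) = 13.293 km/s.
Transfer-orbit speed at r₂: v_a = √[μ(2/r₂ − 1/a_t)] = 8.5260 km/s.
Second burn Δv₂ = |v₂ − v_a| = 4.767 km/s.
Total Δv = Δv₁ + Δv₂ = 11.57 km/s.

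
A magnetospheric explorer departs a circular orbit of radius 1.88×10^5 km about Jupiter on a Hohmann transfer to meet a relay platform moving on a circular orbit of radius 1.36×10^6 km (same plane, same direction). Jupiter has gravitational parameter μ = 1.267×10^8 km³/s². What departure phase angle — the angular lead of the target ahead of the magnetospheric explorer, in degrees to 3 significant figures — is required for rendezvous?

Transfer-ellipse semi-major axis a_t = (r₁ + r₂)/2 = (1.880×10^5 + 1.360×10^6)/2 = 7.740×10^5 km.
The half-period of the transfer ellipse is t = π√(a_t³/μ) = 1.9005×10^5 s.
The target's mean motion on its circular orbit is ω₂ = √(μ/r₂³) = 7.0971×10^-6 rad/s.
Angle swept by the target during transfer: ω₂·t = 1.3488 rad = 77.28°.
Arrival is 180° from departure on the ellipse, so φ = 180° − 77.28° = 103°.

φ = 103°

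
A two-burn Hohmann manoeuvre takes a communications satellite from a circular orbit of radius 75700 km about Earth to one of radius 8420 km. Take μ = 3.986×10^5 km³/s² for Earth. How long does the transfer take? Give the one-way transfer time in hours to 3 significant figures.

Semi-major axis of the transfer orbit: a_t = (75700 + 8420)/2 = 42060 km.
Half the transfer-orbit period gives t = π√(a_t³/μ) = 42920 s.
Converting: 42920 s ÷ 3600 s/hour = 11.9 hours.

t = 11.9 hours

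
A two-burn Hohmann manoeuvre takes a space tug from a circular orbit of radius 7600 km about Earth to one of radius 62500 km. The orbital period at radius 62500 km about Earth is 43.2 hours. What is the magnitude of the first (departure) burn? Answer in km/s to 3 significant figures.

From Kepler's third law T² = 4π²r³/μ at r = 62500 km, T = 43.2 hours = 43.2 × 3600 s = 1.5552×10^5 s: μ = 4π²r³/T² = 3.98499×10^5 km³/s².
The Hohmann ellipse has a_t = (r₁ + r₂)/2 = 35050 km.
Circular speed at r = 7600 km: v_c = √(μ/r) = 7.241 km/s.
Transfer-orbit speed at the same r (vis-viva, a = a_t): v_t = √[μ(2/r − 1/a_t)] = 9.669 km/s.
Δv₁ = |v_t − v_c| = |9.669 − 7.241| = 2.428 km/s.

Δv₁ = 2.43 km/s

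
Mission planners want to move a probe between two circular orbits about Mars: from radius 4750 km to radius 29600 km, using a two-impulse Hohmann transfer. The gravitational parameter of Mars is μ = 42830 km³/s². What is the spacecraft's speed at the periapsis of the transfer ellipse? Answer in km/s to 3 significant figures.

Semi-major axis of the transfer orbit: a_t = (4750 + 29600)/2 = 17175 km.
At periapsis, r = 4750 km.
Vis-viva: v = √[μ(2/r − 1/a_t)] = √[42830 × (2/4750 − 1/17175)] = 3.942 km/s.

v = 3.94 km/s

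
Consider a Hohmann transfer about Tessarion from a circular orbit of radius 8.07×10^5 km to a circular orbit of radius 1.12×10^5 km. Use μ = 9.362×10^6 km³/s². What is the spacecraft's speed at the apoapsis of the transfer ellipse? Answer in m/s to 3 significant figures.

Transfer-ellipse semi-major axis a_t = (r₁ + r₂)/2 = (8.070×10^5 + 1.120×10^5)/2 = 4.595×10^5 km.
The apoapsis of the transfer ellipse is at r = 8.070×10^5 km.
From the vis-viva equation, v = √[μ(2/r − 1/a_t)] = 1.682 km/s.

v = 1680 m/s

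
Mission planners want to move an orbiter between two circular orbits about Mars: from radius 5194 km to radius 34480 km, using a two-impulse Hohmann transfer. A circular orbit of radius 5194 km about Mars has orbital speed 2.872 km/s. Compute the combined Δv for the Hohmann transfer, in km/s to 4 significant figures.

From the circular-orbit relation v² = μ/r at r = 5194 km: μ = v²r = (2.872)² × 5194 = 42842.1 km³/s².
Semi-major axis of the transfer orbit: a_t = (5194 + 34480)/2 = 19837 km.
Circular speed at r₁: v₁ = √(μ/r₁) = √(42842.1/5194) = 2.8720 km/s.
On the transfer ellipse at r₁, v² = μ(2/r − 1/a) gives v_p = √[μ(2/r₁ − 1/a_t)] = 3.7864 km/s.
First burn Δv₁ = |v_p − v₁| = 0.9144 km/s.
Circular speed at r₂: v₂ = √(μ/r₂) = 1.1147 km/s.
Transfer-orbit speed at r₂: v_a = √[μ(2/r₂ − 1/a_t)] = 0.57038 km/s.
Second burn Δv₂ = |v₂ − v_a| = 0.5443 km/s.
Δv = Δv₁ + Δv₂ = 0.9144 + 0.5443 = 1.459 km/s.

Δv = 1.459 km/s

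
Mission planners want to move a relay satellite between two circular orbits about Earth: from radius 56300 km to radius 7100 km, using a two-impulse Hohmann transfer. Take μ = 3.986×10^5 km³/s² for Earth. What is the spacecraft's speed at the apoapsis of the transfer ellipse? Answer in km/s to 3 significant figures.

Transfer-ellipse semi-major axis a_t = (r₁ + r₂)/2 = (56300 + 7100)/2 = 31700 km.
The apoapsis of the transfer ellipse is at r = 56300 km.
Vis-viva: v = √[μ(2/r − 1/a_t)] = √[3.986×10^5 × (2/56300 − 1/31700)] = 1.259 km/s.

v = 1.26 km/s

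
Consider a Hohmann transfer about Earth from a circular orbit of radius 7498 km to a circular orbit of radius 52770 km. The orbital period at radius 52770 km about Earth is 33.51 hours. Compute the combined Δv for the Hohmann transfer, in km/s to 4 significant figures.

From Kepler's third law T² = 4π²r³/μ at r = 52770 km, T = 33.51 hours = 33.51 × 3600 s = 1.20636×10^5 s: μ = 4π²r³/T² = 3.98627×10^5 km³/s².
Transfer-ellipse semi-major axis a_t = (r₁ + r₂)/2 = (7498 + 52770)/2 = 30134 km.
At r₁ the circular-orbit speed is v₁ = √(μ/r₁) = 7.2914 km/s.
On the transfer ellipse at r₁, v² = μ(2/r − 1/a) gives v_p = √[μ(2/r₁ − 1/a_t)] = 9.6489 km/s.
First burn Δv₁ = |v_p − v₁| = 2.3575 km/s.
At r₂, v₂ = √(μ/r₂) = 2.7485 km/s.
Transfer-orbit speed at r₂: v_a = √[μ(2/r₂ − 1/a_t)] = 1.3710 km/s.
Second burn Δv₂ = |v₂ − v_a| = 1.3775 km/s.
Δv = Δv₁ + Δv₂ = 2.3575 + 1.3775 = 3.735 km/s.

Δv = 3.735 km/s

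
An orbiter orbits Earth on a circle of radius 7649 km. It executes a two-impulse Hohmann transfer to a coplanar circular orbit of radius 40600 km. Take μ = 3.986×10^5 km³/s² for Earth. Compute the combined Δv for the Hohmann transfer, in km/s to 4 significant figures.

Δv = 3.515 km/s

Transfer-ellipse semi-major axis a_t = (r₁ + r₂)/2 = (7649 + 40600)/2 = 24124.5 km.
At r₁ the circular-orbit speed is v₁ = √(μ/r₁) = 7.219 km/s.
On the transfer ellipse at r₁, vis-viva equation gives v_p = √[μ(2/r₁ − 1/a_t)] = 9.365 km/s.
First burn Δv₁ = |v_p − v₁| = 2.146 km/s.
At r₂, v₂ = √(μ/r₂) = 3.133 km/s.
Transfer-orbit speed at r₂: v_a = √[μ(2/r₂ − 1/a_t)] = 1.764 km/s.
Second burn Δv₂ = |v₂ − v_a| = 1.369 km/s.
Total Δv = Δv₁ + Δv₂ = 3.515 km/s.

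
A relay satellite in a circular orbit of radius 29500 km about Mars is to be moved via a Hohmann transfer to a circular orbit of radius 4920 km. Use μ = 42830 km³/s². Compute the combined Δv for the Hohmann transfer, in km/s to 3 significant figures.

Semi-major axis of the transfer orbit: a_t = (29500 + 4920)/2 = 17210 km.
Circular speed at r₁: v₁ = √(μ/r₁) = √(42830/29500) = 1.205 km/s.
On the transfer ellipse at r₁, v² = μ(2/r − 1/a) gives v_a = √[μ(2/r₁ − 1/a_t)] = 0.6443 km/s.
First burn Δv₁ = |v_a − v₁| = 0.5607 km/s.
Circular speed at r₂: v₂ = √(μ/r₂) = 2.9505 km/s.
Transfer-orbit speed at r₂: v_p = √[μ(2/r₂ − 1/a_t)] = 3.8629 km/s.
Second burn Δv₂ = |v₂ − v_p| = 0.9124 km/s.
Total Δv = Δv₁ + Δv₂ = 1.473 km/s.

Δv = 1.47 km/s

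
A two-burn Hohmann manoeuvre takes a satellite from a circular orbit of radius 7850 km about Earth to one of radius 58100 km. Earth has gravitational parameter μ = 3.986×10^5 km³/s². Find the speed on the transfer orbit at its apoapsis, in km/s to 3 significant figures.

v = 1.28 km/s

The Hohmann ellipse has a_t = (r₁ + r₂)/2 = 32975 km.
The apoapsis of the transfer ellipse is at r = 58100 km.
From the vis-viva equation, v = √[μ(2/r − 1/a_t)] = 1.278 km/s.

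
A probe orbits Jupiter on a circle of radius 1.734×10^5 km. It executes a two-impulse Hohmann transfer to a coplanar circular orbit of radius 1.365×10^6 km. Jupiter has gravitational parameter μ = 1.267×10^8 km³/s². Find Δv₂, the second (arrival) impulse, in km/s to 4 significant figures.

Δv₂ = 5.060 km/s

The Hohmann ellipse has a_t = (r₁ + r₂)/2 = 7.692×10^5 km.
On the circular orbit at r = 1.365×10^6 km, v_c = √(μ/r) = 9.634 km/s.
Transfer-orbit speed at the same r (vis-viva, a = a_t): v_t = √[μ(2/r − 1/a_t)] = 4.574 km/s.
Δv₂ = |v_t − v_c| = |4.574 − 9.634| = 5.060 km/s.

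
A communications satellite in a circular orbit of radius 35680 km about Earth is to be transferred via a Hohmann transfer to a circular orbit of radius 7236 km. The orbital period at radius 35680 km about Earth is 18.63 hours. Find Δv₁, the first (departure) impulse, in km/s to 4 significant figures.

From Kepler's third law T² = 4π²r³/μ at r = 35680 km, T = 18.63 hours = 18.63 × 3600 s = 67068 s: μ = 4π²r³/T² = 3.98661×10^5 km³/s².
The Hohmann ellipse has a_t = (r₁ + r₂)/2 = 21458 km.
Circular speed at r = 35680 km: v_c = √(μ/r) = 3.343 km/s.
Vis-viva on the transfer ellipse at r = 35680 km gives v_t = √[μ(2/r − 1/a_t)] = 1.941 km/s.
Δv₁ = |v_t − v_c| = |1.941 − 3.343| = 1.402 km/s.

Δv₁ = 1.402 km/s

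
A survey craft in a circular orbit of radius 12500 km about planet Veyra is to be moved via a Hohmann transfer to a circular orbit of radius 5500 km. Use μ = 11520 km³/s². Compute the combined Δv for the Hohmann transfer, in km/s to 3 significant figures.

Δv = 0.468 km/s

The Hohmann ellipse has a_t = (r₁ + r₂)/2 = 9000 km.
Circular speed at r₁: v₁ = √(μ/r₁) = √(11520/12500) = 0.9600 km/s.
On the transfer ellipse at r₁, vis-viva equation gives v_a = √[μ(2/r₁ − 1/a_t)] = 0.7505 km/s.
First burn Δv₁ = |v_a − v₁| = 0.2095 km/s.
Circular speed at r₂: v₂ = √(μ/r₂) = 1.44725 km/s.
Transfer-orbit speed at r₂: v_p = √[μ(2/r₂ − 1/a_t)] = 1.70561 km/s.
Second burn Δv₂ = |v₂ − v_p| = 0.2584 km/s.
Total Δv = Δv₁ + Δv₂ = 0.4679 km/s.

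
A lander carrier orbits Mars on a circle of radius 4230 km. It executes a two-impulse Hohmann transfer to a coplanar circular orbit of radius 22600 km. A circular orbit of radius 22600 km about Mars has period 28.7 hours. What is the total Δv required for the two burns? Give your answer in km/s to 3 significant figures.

Δv = 1.55 km/s

From Kepler's third law T² = 4π²r³/μ at r = 22600 km, T = 28.7 hours = 28.7 × 3600 s = 1.0332×10^5 s: μ = 4π²r³/T² = 42689.0 km³/s².
The Hohmann ellipse has a_t = (r₁ + r₂)/2 = 13415 km.
Circular speed at r₁: v₁ = √(μ/r₁) = √(42689.0/4230) = 3.1768 km/s.
On the transfer ellipse at r₁, vis-viva gives v_p = √[μ(2/r₁ − 1/a_t)] = 4.1233 km/s.
First burn Δv₁ = |v_p − v₁| = 0.9465 km/s.
Circular speed at r₂: v₂ = √(μ/r₂) = 1.37437 km/s.
Transfer-orbit speed at r₂: v_a = √[μ(2/r₂ − 1/a_t)] = 0.771754 km/s.
Second burn Δv₂ = |v₂ − v_a| = 0.6026 km/s.
Total Δv = Δv₁ + Δv₂ = 1.549 km/s.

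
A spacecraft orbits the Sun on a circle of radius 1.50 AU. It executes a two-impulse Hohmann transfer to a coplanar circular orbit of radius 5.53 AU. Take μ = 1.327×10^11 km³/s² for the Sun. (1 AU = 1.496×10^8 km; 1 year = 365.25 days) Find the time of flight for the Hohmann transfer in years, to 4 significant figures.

t = 3.295 years

In km: r₁ = 1.50 × 1.496×10^8 = 2.244×10^8 km; r₂ = 5.53 × 1.496×10^8 = 8.27288×10^8 km.
Semi-major axis of the transfer orbit: a_t = (2.244×10^8 + 8.27288×10^8)/2 = 5.25844×10^8 km.
Half the transfer-orbit period gives t = π√(a_t³/μ) = 1.0399×10^8 s.
Converting: 1.0399×10^8 s ÷ 3.15576×10^7 s/year (365.25 × 86400) = 3.295 years.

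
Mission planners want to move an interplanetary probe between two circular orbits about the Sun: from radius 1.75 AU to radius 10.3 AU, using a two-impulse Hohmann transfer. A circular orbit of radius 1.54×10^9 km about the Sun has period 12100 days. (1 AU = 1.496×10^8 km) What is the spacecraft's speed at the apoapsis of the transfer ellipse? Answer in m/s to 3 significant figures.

From Kepler's third law T² = 4π²r³/μ at r = 1.54×10^9 km, T = 12100 days = 12100 × 86400 s = 1.04544×10^9 s: μ = 4π²r³/T² = 1.31924×10^11 km³/s².
In km: r₁ = 1.75 × 1.496×10^8 = 2.618×10^8 km; r₂ = 10.3 × 1.496×10^8 = 1.54088×10^9 km.
Transfer-ellipse semi-major axis a_t = (r₁ + r₂)/2 = (2.618×10^8 + 1.54088×10^9)/2 = 9.0134×10^8 km.
The apoapsis of the transfer ellipse is at r = 1.54088×10^9 km.
Applying v² = μ(2/r − 1/a_t): v = 4.987 km/s.

v = 4990 m/s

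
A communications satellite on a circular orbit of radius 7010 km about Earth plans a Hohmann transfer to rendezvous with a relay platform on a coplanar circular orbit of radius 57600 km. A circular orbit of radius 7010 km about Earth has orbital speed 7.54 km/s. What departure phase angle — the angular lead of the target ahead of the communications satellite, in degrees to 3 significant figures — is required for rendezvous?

φ = 104°

From the circular-orbit relation v² = μ/r at r = 7010 km: μ = v²r = (7.54)² × 7010 = 3.98530×10^5 km³/s².
The Hohmann ellipse has a_t = (r₁ + r₂)/2 = 32305 km.
Transfer time t = π√(a_t³/μ) = 28895 s.
Target angular speed ω₂ = √(μ/r₂³) = 4.5666×10^-5 rad/s.
Angle swept by the target during transfer: ω₂·t = 1.3195 rad = 75.60°.
Arrival is 180° from departure on the ellipse, so φ = 180° − 75.60° = 104°.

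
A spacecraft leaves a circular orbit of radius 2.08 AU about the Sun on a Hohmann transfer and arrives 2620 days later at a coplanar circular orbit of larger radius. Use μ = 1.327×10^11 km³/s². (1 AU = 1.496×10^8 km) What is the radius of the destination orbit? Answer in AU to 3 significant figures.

r₂ = 9.73 AU

In km: r₁ = 2.08 × 1.496×10^8 = 3.11168×10^8 km.
Transfer time t = 2620 days = 2.26368×10^8 s, and t = π√(a_t³/μ).
So a_t = (μ t²/π²)^(1/3) = (1.327×10^11 × (2.26368×10^8)² / π²)^(1/3) = 8.8322×10^8 km.
Since a_t = (r₁ + r₂)/2, r₂ = 2a_t − r₁ = 2×8.8322×10^8 − 3.11168×10^8 = 1.455272×10^9 km.
In AU: r₂ = 1.455272×10^9 / 1.496×10^8 = 9.73 AU.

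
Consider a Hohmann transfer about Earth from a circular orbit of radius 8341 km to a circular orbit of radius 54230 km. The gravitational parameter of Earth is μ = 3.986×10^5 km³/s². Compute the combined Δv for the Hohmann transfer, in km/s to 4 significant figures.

Semi-major axis of the transfer orbit: a_t = (8341 + 54230)/2 = 31285.5 km.
At r₁ the circular-orbit speed is v₁ = √(μ/r₁) = 6.912889 km/s.
On the transfer ellipse at r₁, vis-viva gives v_p = √[μ(2/r₁ − 1/a_t)] = 9.101392 km/s.
First burn Δv₁ = |v_p − v₁| = 2.189 km/s.
Circular speed at r₂: v₂ = √(μ/r₂) = 2.711 km/s.
Transfer-orbit speed at r₂: v_a = √[μ(2/r₂ − 1/a_t)] = 1.400 km/s.
Second burn Δv₂ = |v₂ − v_a| = 1.311 km/s.
Δv = Δv₁ + Δv₂ = 2.189 + 1.311 = 3.500 km/s.

Δv = 3.500 km/s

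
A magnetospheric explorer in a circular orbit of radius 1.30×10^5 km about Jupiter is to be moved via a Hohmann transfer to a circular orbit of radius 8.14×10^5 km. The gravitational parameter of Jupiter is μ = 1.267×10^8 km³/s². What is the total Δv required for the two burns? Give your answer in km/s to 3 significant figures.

The Hohmann ellipse has a_t = (r₁ + r₂)/2 = 4.720×10^5 km.
At r₁ the circular-orbit speed is v₁ = √(μ/r₁) = 31.219 km/s.
On the transfer ellipse at r₁, vis-viva equation gives v_p = √[μ(2/r₁ − 1/a_t)] = 40.998 km/s.
First burn Δv₁ = |v_p − v₁| = 9.779 km/s.
Circular speed at r₂: v₂ = √(μ/r₂) = 12.47602 km/s.
Transfer-orbit speed at r₂: v_a = √[μ(2/r₂ − 1/a_t)] = 6.547519 km/s.
Second burn Δv₂ = |v₂ − v_a| = 5.929 km/s.
Total Δv = Δv₁ + Δv₂ = 15.71 km/s.

Δv = 15.7 km/s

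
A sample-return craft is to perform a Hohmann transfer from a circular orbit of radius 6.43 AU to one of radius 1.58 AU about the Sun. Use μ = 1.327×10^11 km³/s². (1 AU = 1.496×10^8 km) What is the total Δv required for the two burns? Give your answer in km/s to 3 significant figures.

In km: r₁ = 6.43 × 1.496×10^8 = 9.61928×10^8 km; r₂ = 1.58 × 1.496×10^8 = 2.36368×10^8 km.
The Hohmann ellipse has a_t = (r₁ + r₂)/2 = 5.99148×10^8 km.
At r₁ the circular-orbit speed is v₁ = √(μ/r₁) = 11.745 km/s.
Transfer-orbit speed at r₁ (vis-viva): v_a = √[μ(2/r₁ − 1/a_t)] = 7.3772 km/s.
First burn Δv₁ = |v_a − v₁| = 4.368 km/s.
Circular speed at r₂: v₂ = √(μ/r₂) = 23.694 km/s.
Transfer-orbit speed at r₂: v_p = √[μ(2/r₂ − 1/a_t)] = 30.022 km/s.
Second burn Δv₂ = |v₂ − v_p| = 6.328 km/s.
Total Δv = Δv₁ + Δv₂ = 10.70 km/s.

Δv = 10.7 km/s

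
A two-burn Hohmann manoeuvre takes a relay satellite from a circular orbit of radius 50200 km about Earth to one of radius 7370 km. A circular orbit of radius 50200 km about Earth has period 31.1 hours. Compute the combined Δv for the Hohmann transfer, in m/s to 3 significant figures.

Δv = 3750 m/s

From Kepler's third law T² = 4π²r³/μ at r = 50200 km, T = 31.1 hours = 31.1 × 3600 s = 1.1196×10^5 s: μ = 4π²r³/T² = 3.98424×10^5 km³/s².
Transfer-ellipse semi-major axis a_t = (r₁ + r₂)/2 = (50200 + 7370)/2 = 28785 km.
Circular speed at r₁: v₁ = √(μ/r₁) = √(3.98424×10^5/50200) = 2.8172 km/s.
On the transfer ellipse at r₁, vis-viva equation gives v_a = √[μ(2/r₁ − 1/a_t)] = 1.4255 km/s.
First burn Δv₁ = |v_a − v₁| = 1.392 km/s.
At r₂, v₂ = √(μ/r₂) = 7.353 km/s.
Transfer-orbit speed at r₂: v_p = √[μ(2/r₂ − 1/a_t)] = 9.710 km/s.
Second burn Δv₂ = |v₂ − v_p| = 2.357 km/s.
Total Δv = Δv₁ + Δv₂ = 3.749 km/s.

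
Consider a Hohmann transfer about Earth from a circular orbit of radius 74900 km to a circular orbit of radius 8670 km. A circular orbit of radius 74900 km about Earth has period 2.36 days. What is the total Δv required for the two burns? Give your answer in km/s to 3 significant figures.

Δv = 3.56 km/s

From Kepler's third law T² = 4π²r³/μ at r = 74900 km, T = 2.36 days = 2.36 × 86400 s = 2.03904×10^5 s: μ = 4π²r³/T² = 3.98982×10^5 km³/s².
Semi-major axis of the transfer orbit: a_t = (74900 + 8670)/2 = 41785 km.
Circular speed at r₁: v₁ = √(μ/r₁) = √(3.98982×10^5/74900) = 2.3080 km/s.
Transfer-orbit speed at r₁ (vis-viva): v_a = √[μ(2/r₁ − 1/a_t)] = 1.0513 km/s.
First burn Δv₁ = |v_a − v₁| = 1.2567 km/s.
At r₂, v₂ = √(μ/r₂) = 6.7837 km/s.
Transfer-orbit speed at r₂: v_p = √[μ(2/r₂ − 1/a_t)] = 9.0823 km/s.
Second burn Δv₂ = |v₂ − v_p| = 2.2986 km/s.
Δv = Δv₁ + Δv₂ = 1.2567 + 2.2986 = 3.555 km/s.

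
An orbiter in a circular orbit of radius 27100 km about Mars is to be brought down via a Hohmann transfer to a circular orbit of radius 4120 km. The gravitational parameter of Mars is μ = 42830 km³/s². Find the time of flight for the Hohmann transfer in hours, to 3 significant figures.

t = 8.22 hours

Transfer-ellipse semi-major axis a_t = (r₁ + r₂)/2 = (27100 + 4120)/2 = 15610 km.
By Kepler's third law the transfer-orbit period is T = 2π√(a_t³/μ), so t = T/2 = 29606 s.
Converting: 29606 s ÷ 3600 s/hour = 8.22 hours.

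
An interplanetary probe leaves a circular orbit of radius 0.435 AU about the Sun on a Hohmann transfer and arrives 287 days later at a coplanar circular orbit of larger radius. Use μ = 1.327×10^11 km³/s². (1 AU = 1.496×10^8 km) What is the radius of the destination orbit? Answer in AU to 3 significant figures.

In km: r₁ = 0.435 × 1.496×10^8 = 6.5076×10^7 km.
Transfer time t = 287 days = 2.47968×10^7 s, and t = π√(a_t³/μ).
So a_t = (μ t²/π²)^(1/3) = (1.327×10^11 × (2.47968×10^7)² / π²)^(1/3) = 2.0220×10^8 km.
Since a_t = (r₁ + r₂)/2, r₂ = 2a_t − r₁ = 2×2.0220×10^8 − 6.5076×10^7 = 3.39324×10^8 km.
In AU: r₂ = 3.39324×10^8 / 1.496×10^8 = 2.27 AU.

r₂ = 2.27 AU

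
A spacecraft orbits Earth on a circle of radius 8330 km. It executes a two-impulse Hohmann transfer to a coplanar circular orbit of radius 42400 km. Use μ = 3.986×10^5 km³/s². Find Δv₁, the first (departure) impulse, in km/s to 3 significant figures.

The Hohmann ellipse has a_t = (r₁ + r₂)/2 = 25365 km.
Circular speed at r = 8330 km: v_c = √(μ/r) = 6.9175 km/s.
Transfer-orbit speed at the same r (vis-viva, a = a_t): v_t = √[μ(2/r − 1/a_t)] = 8.9436 km/s.
Δv₁ = |v_t − v_c| = |8.9436 − 6.9175| = 2.026 km/s.

Δv₁ = 2.03 km/s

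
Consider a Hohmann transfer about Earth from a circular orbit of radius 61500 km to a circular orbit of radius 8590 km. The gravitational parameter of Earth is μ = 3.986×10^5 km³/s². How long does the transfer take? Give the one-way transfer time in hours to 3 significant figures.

The Hohmann ellipse has a_t = (r₁ + r₂)/2 = 35045 km.
Half the transfer-orbit period gives t = π√(a_t³/μ) = 32650 s.
Converting: 32650 s ÷ 3600 s/hour = 9.07 hours.

t = 9.07 hours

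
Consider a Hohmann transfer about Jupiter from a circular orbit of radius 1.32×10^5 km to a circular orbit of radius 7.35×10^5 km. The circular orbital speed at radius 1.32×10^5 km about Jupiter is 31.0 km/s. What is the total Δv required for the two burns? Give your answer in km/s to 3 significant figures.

From the circular-orbit relation v² = μ/r at r = 1.32×10^5 km: μ = v²r = (31.0)² × 1.32×10^5 = 1.26852×10^8 km³/s².
The Hohmann ellipse has a_t = (r₁ + r₂)/2 = 4.335×10^5 km.
At r₁ the circular-orbit speed is v₁ = √(μ/r₁) = 31.000 km/s.
On the transfer ellipse at r₁, vis-viva gives v_p = √[μ(2/r₁ − 1/a_t)] = 40.366 km/s.
First burn Δv₁ = |v_p − v₁| = 9.366 km/s.
At r₂, v₂ = √(μ/r₂) = 13.137 km/s.
Transfer-orbit speed at r₂: v_a = √[μ(2/r₂ − 1/a_t)] = 7.2493 km/s.
Second burn Δv₂ = |v₂ − v_a| = 5.888 km/s.
Total Δv = Δv₁ + Δv₂ = 15.25 km/s.

Δv = 15.3 km/s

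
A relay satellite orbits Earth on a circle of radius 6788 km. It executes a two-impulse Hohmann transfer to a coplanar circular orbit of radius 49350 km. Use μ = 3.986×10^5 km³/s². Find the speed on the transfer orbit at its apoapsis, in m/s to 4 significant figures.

Semi-major axis of the transfer orbit: a_t = (6788 + 49350)/2 = 28069 km.
At apoapsis, r = 49350 km.
Vis-viva: v = √[μ(2/r − 1/a_t)] = √[3.986×10^5 × (2/49350 − 1/28069)] = 1.398 km/s.

v = 1398 m/s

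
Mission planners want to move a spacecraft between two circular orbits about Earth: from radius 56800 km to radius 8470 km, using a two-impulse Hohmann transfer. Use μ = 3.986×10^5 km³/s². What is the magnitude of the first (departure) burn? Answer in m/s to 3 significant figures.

Δv₁ = 1300 m/s

Semi-major axis of the transfer orbit: a_t = (56800 + 8470)/2 = 32635 km.
Circular speed at r = 56800 km: v_c = √(μ/r) = 2.64908 km/s.
Transfer-orbit speed at the same r (vis-viva, a = a_t): v_t = √[μ(2/r − 1/a_t)] = 1.34957 km/s.
Δv₁ = |v_t − v_c| = |1.34957 − 2.64908| = 1.300 km/s.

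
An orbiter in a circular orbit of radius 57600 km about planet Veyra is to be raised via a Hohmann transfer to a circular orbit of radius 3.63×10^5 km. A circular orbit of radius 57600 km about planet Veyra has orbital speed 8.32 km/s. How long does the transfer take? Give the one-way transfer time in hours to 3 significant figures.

t = 42.1 hours

From the circular-orbit relation v² = μ/r at r = 57600 km: μ = v²r = (8.32)² × 57600 = 3.98721×10^6 km³/s².
Semi-major axis of the transfer orbit: a_t = (57600 + 3.630×10^5)/2 = 2.103×10^5 km.
Transfer time t = π√(a_t³/μ) = π√((2.103×10^5)³ / 3.98721×10^6) = 1.517×10^5 s.
Converting: 1.517×10^5 s ÷ 3600 s/hour = 42.1 hours.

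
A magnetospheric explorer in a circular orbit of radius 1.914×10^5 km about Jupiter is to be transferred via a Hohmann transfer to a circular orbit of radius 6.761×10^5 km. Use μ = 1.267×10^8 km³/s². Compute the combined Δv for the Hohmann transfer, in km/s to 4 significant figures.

Δv = 10.99 km/s

Semi-major axis of the transfer orbit: a_t = (1.914×10^5 + 6.761×10^5)/2 = 4.3375×10^5 km.
At r₁ the circular-orbit speed is v₁ = √(μ/r₁) = 25.729 km/s.
On the transfer ellipse at r₁, vis-viva equation gives v_p = √[μ(2/r₁ − 1/a_t)] = 32.122 km/s.
First burn Δv₁ = |v_p − v₁| = 6.393 km/s.
Circular speed at r₂: v₂ = √(μ/r₂) = 13.69 km/s.
Transfer-orbit speed at r₂: v_a = √[μ(2/r₂ − 1/a_t)] = 9.094 km/s.
Second burn Δv₂ = |v₂ − v_a| = 4.596 km/s.
Δv = Δv₁ + Δv₂ = 6.393 + 4.596 = 10.99 km/s.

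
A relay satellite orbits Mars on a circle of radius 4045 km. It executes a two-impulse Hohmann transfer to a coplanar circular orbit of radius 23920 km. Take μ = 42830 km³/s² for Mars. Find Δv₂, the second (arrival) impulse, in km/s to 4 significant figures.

Δv₂ = 0.6184 km/s

The Hohmann ellipse has a_t = (r₁ + r₂)/2 = 13982.5 km.
On the circular orbit at r = 23920 km, v_c = √(μ/r) = 1.3381 km/s.
Vis-viva on the transfer ellipse at r = 23920 km gives v_t = √[μ(2/r − 1/a_t)] = 0.71971 km/s.
Δv₂ = |v_t − v_c| = |0.71971 − 1.3381| = 0.6184 km/s.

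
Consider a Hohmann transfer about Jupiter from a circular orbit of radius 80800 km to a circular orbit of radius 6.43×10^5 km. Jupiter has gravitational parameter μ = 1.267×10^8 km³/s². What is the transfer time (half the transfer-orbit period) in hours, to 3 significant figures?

t = 16.9 hours

Semi-major axis of the transfer orbit: a_t = (80800 + 6.430×10^5)/2 = 3.619×10^5 km.
Transfer time t = π√(a_t³/μ) = π√((3.619×10^5)³ / 1.267×10^8) = 60760 s.
Converting: 60760 s ÷ 3600 s/hour = 16.9 hours.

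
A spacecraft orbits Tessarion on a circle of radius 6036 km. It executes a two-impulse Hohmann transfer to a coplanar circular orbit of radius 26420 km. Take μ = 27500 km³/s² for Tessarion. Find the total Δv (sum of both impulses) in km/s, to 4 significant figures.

Δv = 0.9870 km/s

The Hohmann ellipse has a_t = (r₁ + r₂)/2 = 16228 km.
Circular speed at r₁: v₁ = √(μ/r₁) = √(27500/6036) = 2.134 km/s.
Transfer-orbit speed at r₁ (v² = μ(2/r − 1/a)): v_p = √[μ(2/r₁ − 1/a_t)] = 2.723 km/s.
First burn Δv₁ = |v_p − v₁| = 0.5890 km/s.
At r₂, v₂ = √(μ/r₂) = 1.0202 km/s.
Transfer-orbit speed at r₂: v_a = √[μ(2/r₂ − 1/a_t)] = 0.62222 km/s.
Second burn Δv₂ = |v₂ − v_a| = 0.3980 km/s.
Total Δv = Δv₁ + Δv₂ = 0.9870 km/s.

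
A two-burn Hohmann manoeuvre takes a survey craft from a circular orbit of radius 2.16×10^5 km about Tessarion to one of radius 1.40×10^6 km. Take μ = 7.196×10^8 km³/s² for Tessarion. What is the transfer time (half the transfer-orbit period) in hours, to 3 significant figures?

The Hohmann ellipse has a_t = (r₁ + r₂)/2 = 8.080×10^5 km.
Half the transfer-orbit period gives t = π√(a_t³/μ) = 85060 s.
Converting: 85060 s ÷ 3600 s/hour = 23.6 hours.

t = 23.6 hours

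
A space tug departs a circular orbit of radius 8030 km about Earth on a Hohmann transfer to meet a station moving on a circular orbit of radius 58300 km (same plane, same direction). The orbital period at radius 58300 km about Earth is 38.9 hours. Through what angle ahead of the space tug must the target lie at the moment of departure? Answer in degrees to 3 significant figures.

From Kepler's third law T² = 4π²r³/μ at r = 58300 km, T = 38.9 hours = 38.9 × 3600 s = 1.4004×10^5 s: μ = 4π²r³/T² = 3.98897×10^5 km³/s².
Transfer-ellipse semi-major axis a_t = (r₁ + r₂)/2 = (8030 + 58300)/2 = 33165 km.
The half-period of the transfer ellipse is t = π√(a_t³/μ) = 30040 s.
The target's mean motion on its circular orbit is ω₂ = √(μ/r₂³) = 4.487×10^-5 rad/s.
Angle swept by the target during transfer: ω₂·t = 1.348 rad = 77.23°.
Arrival is 180° from departure on the ellipse, so φ = 180° − 77.23° = 103°.

φ = 103°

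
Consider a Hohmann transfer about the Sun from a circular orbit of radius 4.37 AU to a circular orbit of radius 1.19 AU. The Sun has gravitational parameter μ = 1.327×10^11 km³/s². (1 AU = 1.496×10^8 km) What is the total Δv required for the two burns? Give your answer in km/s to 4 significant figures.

Δv = 11.85 km/s

In km: r₁ = 4.37 × 1.496×10^8 = 6.53752×10^8 km; r₂ = 1.19 × 1.496×10^8 = 1.78024×10^8 km.
The Hohmann ellipse has a_t = (r₁ + r₂)/2 = 4.15888×10^8 km.
Circular speed at r₁: v₁ = √(μ/r₁) = √(1.327×10^11/6.53752×10^8) = 14.247 km/s.
On the transfer ellipse at r₁, vis-viva gives v_a = √[μ(2/r₁ − 1/a_t)] = 9.3214 km/s.
First burn Δv₁ = |v_a − v₁| = 4.926 km/s.
At r₂, v₂ = √(μ/r₂) = 27.30211 km/s.
Transfer-orbit speed at r₂: v_p = √[μ(2/r₂ − 1/a_t)] = 34.23060 km/s.
Second burn Δv₂ = |v₂ − v_p| = 6.928 km/s.
Δv = Δv₁ + Δv₂ = 4.926 + 6.928 = 11.85 km/s.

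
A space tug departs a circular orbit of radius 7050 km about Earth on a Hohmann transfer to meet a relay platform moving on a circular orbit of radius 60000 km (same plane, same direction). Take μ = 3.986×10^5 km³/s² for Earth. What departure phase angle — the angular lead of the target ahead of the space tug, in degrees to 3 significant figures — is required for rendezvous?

The Hohmann ellipse has a_t = (r₁ + r₂)/2 = 33525 km.
Transfer time t = π√(a_t³/μ) = 30544.6 s.
Target angular speed ω₂ = √(μ/r₂³) = 4.29578×10^-5 rad/s.
Angle swept by the target during transfer: ω₂·t = 1.3121 rad = 75.18°.
Arrival is 180° from departure on the ellipse, so φ = 180° − 75.18° = 105°.

φ = 105°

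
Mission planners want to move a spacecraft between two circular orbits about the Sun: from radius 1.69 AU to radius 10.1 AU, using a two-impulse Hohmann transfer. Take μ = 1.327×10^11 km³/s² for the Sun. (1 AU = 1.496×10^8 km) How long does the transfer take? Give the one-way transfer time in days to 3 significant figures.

In km: r₁ = 1.69 × 1.496×10^8 = 2.52824×10^8 km; r₂ = 10.1 × 1.496×10^8 = 1.51096×10^9 km.
Transfer-ellipse semi-major axis a_t = (r₁ + r₂)/2 = (2.52824×10^8 + 1.51096×10^9)/2 = 8.81892×10^8 km.
Half the transfer-orbit period gives t = π√(a_t³/μ) = 2.259×10^8 s.
Converting: 2.259×10^8 s ÷ 86400 s/day = 2610 days.

t = 2610 days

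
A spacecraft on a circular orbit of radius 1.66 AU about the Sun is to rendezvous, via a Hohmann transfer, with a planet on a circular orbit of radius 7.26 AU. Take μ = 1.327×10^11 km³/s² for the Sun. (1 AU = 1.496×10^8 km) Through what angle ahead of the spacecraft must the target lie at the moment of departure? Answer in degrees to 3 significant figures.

φ = 93.3°

In km: r₁ = 1.66 × 1.496×10^8 = 2.48336×10^8 km; r₂ = 7.26 × 1.496×10^8 = 1.086096×10^9 km.
Semi-major axis of the transfer orbit: a_t = (2.48336×10^8 + 1.086096×10^9)/2 = 6.67216×10^8 km.
Transfer time t = π√(a_t³/μ) = 1.486×10^8 s.
The target's mean motion on its circular orbit is ω₂ = √(μ/r₂³) = 1.018×10^-8 rad/s.
Angle swept by the target during transfer: ω₂·t = 1.5127 rad = 86.67°.
The spacecraft traverses 180° on the transfer ellipse, so the target must lead by 180° − 86.67° = 93.3°.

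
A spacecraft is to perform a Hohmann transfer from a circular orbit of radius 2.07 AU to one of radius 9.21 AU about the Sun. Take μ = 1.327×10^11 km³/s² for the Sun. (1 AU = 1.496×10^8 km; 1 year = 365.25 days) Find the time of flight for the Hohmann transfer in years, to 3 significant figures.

In km: r₁ = 2.07 × 1.496×10^8 = 3.09672×10^8 km; r₂ = 9.21 × 1.496×10^8 = 1.377816×10^9 km.
The Hohmann ellipse has a_t = (r₁ + r₂)/2 = 8.43744×10^8 km.
By Kepler's third law the transfer-orbit period is T = 2π√(a_t³/μ), so t = T/2 = 2.114×10^8 s.
Converting: 2.114×10^8 s ÷ 3.15576×10^7 s/year (365.25 × 86400) = 6.70 years.

t = 6.70 years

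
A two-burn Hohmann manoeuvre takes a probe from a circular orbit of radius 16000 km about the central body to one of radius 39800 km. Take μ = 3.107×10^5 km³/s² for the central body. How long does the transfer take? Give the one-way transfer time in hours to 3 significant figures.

The Hohmann ellipse has a_t = (r₁ + r₂)/2 = 27900 km.
Transfer time t = π√(a_t³/μ) = π√((27900)³ / 3.107×10^5) = 26270 s.
Converting: 26270 s ÷ 3600 s/hour = 7.30 hours.

t = 7.30 hours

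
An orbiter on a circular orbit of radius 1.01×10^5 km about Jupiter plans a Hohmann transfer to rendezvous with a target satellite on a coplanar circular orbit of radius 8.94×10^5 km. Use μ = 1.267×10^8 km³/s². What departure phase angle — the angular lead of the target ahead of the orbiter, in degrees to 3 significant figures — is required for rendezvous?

φ = 105°

The Hohmann ellipse has a_t = (r₁ + r₂)/2 = 4.975×10^5 km.
Transfer time t = π√(a_t³/μ) = 97938.0 s.
The target's mean motion on its circular orbit is ω₂ = √(μ/r₂³) = 1.33163×10^-5 rad/s.
Angle swept by the target during transfer: ω₂·t = 1.30417 rad = 74.72°.
The orbiter traverses 180° on the transfer ellipse, so the target must lead by 180° − 74.72° = 105°.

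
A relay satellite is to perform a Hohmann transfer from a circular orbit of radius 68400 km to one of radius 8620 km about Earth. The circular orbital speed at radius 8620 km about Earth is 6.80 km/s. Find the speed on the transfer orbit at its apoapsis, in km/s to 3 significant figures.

v = 1.14 km/s

From the circular-orbit relation v² = μ/r at r = 8620 km: μ = v²r = (6.80)² × 8620 = 3.98589×10^5 km³/s².
Transfer-ellipse semi-major axis a_t = (r₁ + r₂)/2 = (68400 + 8620)/2 = 38510 km.
At apoapsis, r = 68400 km.
Applying v² = μ(2/r − 1/a_t): v = 1.142 km/s.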